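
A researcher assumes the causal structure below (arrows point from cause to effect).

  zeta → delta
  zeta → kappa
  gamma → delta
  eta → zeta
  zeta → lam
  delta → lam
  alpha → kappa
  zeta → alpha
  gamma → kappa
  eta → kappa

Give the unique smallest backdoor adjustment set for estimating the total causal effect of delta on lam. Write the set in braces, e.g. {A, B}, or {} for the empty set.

{zeta}

Variables eligible for adjustment (non-descendants of delta, excluding delta and lam): {alpha, eta, gamma, kappa, zeta}.
Backdoor paths from delta to lam:
  P1: delta <- zeta -> lam
  P2: delta <- gamma -> kappa <- eta -> zeta -> lam
  P3: delta <- gamma -> kappa <- zeta -> lam
  P4: delta <- gamma -> kappa <- alpha <- zeta -> lam
The empty set is not sufficient: P1 (delta <- zeta -> lam) has no collider blocking it and no conditioned non-collider, so it is open.
Try {zeta}:
  P1: blocked at fork node zeta ∈ conditioning set.
  P2: blocked at collider kappa (neither it nor any descendant is in the conditioning set).
  P3: blocked at collider kappa (neither it nor any descendant is in the conditioning set).
  P4: blocked at collider kappa (neither it nor any descendant is in the conditioning set).
{zeta} contains no descendant of delta and blocks every backdoor path.
No other singleton works — e.g. {eta} leaves P1 open — so {zeta} is the unique smallest valid adjustment set.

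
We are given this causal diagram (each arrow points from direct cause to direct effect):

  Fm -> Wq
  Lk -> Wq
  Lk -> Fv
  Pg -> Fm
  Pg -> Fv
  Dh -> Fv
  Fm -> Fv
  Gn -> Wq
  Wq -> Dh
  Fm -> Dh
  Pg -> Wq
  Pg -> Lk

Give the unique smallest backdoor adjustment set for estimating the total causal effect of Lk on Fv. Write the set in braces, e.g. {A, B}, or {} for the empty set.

Variables eligible for adjustment (non-descendants of Lk, excluding Lk and Fv): {Fm, Gn, Pg}.
Backdoor paths from Lk to Fv:
  P1: Lk <- Pg -> Fm -> Wq -> Dh -> Fv
  P2: Lk <- Pg -> Fm -> Dh -> Fv
  P3: Lk <- Pg -> Fm -> Fv
  P4: Lk <- Pg -> Wq <- Fm -> Dh -> Fv
  P5: Lk <- Pg -> Wq <- Fm -> Fv
  P6: Lk <- Pg -> Wq -> Dh <- Fm -> Fv
  P7: Lk <- Pg -> Wq -> Dh -> Fv
  P8: Lk <- Pg -> Fv
The empty set is not sufficient: P1 (Lk <- Pg -> Fm -> Wq -> Dh -> Fv) has no collider blocking it and no conditioned non-collider, so it is open.
Try {Pg}:
  P1: blocked at fork node Pg ∈ conditioning set.
  P2: blocked at fork node Pg ∈ conditioning set.
  P3: blocked at fork node Pg ∈ conditioning set.
  P4: blocked at fork node Pg ∈ conditioning set.
  P5: blocked at fork node Pg ∈ conditioning set.
  P6: blocked at fork node Pg ∈ conditioning set.
  P7: blocked at fork node Pg ∈ conditioning set.
  P8: blocked at fork node Pg ∈ conditioning set.
{Pg} contains no descendant of Lk and blocks every backdoor path.
No other singleton works — e.g. {Fm} leaves P7 open — so {Pg} is the unique smallest valid adjustment set.

{Pg}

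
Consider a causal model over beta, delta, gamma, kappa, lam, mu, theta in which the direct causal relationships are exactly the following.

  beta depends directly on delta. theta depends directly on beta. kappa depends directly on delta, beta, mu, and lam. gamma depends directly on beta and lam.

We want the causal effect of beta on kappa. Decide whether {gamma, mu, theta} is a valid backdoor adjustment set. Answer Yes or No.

Backdoor paths from beta to kappa (paths whose first edge points into beta):
  P1: beta <- delta -> kappa
Condition 1 (no descendant of beta in the set): FAILS — gamma and theta are descendants of beta.
Condition 2 (every backdoor path blocked by {gamma, mu, theta}):
  P1: open — no interior node is in the conditioning set.
{gamma, mu, theta} does not satisfy the backdoor criterion.

No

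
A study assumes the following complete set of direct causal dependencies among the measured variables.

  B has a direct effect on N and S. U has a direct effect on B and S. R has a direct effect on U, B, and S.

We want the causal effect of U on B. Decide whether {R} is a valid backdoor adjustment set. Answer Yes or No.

Backdoor paths from U to B (paths whose first edge points into U):
  P1: U <- R -> B
  P2: U <- R -> S <- B
Condition 1 (no descendant of U in the set): holds — descendants of U are {B, N, S}; none are in {R}.
Condition 2 (every backdoor path blocked by {R}):
  P1: blocked at fork node R ∈ conditioning set.
  P2: blocked at fork node R ∈ conditioning set.
{R} satisfies the backdoor criterion.

Yes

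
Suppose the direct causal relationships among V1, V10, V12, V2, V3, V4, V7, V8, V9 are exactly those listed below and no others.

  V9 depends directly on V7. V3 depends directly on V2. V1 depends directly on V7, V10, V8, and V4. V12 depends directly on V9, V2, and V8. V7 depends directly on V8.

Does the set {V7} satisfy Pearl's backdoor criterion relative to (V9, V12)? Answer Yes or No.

Yes

Backdoor paths from V9 to V12 (paths whose first edge points into V9):
  P1: V9 <- V7 <- V8 -> V12
  P2: V9 <- V7 -> V1 <- V8 -> V12
Condition 1 (no descendant of V9 in the set): holds — descendants of V9 are {V12}; none are in {V7}.
Condition 2 (every backdoor path blocked by {V7}):
  P1: blocked at chain node V7 ∈ conditioning set.
  P2: blocked at fork node V7 ∈ conditioning set.
{V7} satisfies the backdoor criterion.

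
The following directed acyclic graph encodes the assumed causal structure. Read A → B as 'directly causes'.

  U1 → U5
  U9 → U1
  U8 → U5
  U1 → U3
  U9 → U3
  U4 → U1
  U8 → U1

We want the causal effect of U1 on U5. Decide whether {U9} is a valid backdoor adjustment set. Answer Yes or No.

Backdoor paths from U1 to U5 (paths whose first edge points into U1):
  P1: U1 <- U8 -> U5
Condition 1 (no descendant of U1 in the set): holds — descendants of U1 are {U3, U5}; none are in {U9}.
Condition 2 (every backdoor path blocked by {U9}):
  P1: open — no interior node is in the conditioning set.
{U9} does not satisfy the backdoor criterion.

No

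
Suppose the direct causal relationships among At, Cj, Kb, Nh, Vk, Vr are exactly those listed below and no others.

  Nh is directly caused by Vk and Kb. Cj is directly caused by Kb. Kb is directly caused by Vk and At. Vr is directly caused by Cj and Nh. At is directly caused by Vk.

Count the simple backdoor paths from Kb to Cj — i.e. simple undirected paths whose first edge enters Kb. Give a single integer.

A backdoor path from Kb to Cj is any simple undirected path whose first edge points into Kb (i.e. leaves Kb via a parent).
Parents of Kb: {At, Vk}.
Enumerating:
  P1: Kb <- Vk -> Nh -> Vr <- Cj
  P2: Kb <- At <- Vk -> Nh -> Vr <- Cj
That exhausts the simple backdoor paths. Count: 2.

2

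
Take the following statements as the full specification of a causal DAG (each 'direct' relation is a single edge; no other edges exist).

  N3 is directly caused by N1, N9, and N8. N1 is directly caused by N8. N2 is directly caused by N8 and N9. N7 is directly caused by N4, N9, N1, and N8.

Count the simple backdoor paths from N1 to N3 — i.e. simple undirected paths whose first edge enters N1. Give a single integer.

3

A backdoor path from N1 to N3 is any simple undirected path whose first edge points into N1 (i.e. leaves N1 via a parent).
Parents of N1: {N8}.
Enumerating:
  P1: N1 <- N8 -> N2 <- N9 -> N3
  P2: N1 <- N8 -> N3
  P3: N1 <- N8 -> N7 <- N9 -> N3
That exhausts the simple backdoor paths. Count: 3.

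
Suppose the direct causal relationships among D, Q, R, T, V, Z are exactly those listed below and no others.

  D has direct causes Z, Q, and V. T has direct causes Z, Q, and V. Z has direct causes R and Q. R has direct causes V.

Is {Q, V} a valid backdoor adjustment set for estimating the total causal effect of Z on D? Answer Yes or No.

Backdoor paths from Z to D (paths whose first edge points into Z):
  P1: Z <- R <- V -> D
  P2: Z <- R <- V -> T <- Q -> D
  P3: Z <- Q -> D
  P4: Z <- Q -> T <- V -> D
Condition 1 (no descendant of Z in the set): holds — descendants of Z are {D, T}; none are in {Q, V}.
Condition 2 (every backdoor path blocked by {Q, V}):
  P1: blocked at fork node V ∈ conditioning set.
  P2: blocked at fork node V ∈ conditioning set.
  P3: blocked at fork node Q ∈ conditioning set.
  P4: blocked at fork node Q ∈ conditioning set.
{Q, V} satisfies the backdoor criterion.

Yes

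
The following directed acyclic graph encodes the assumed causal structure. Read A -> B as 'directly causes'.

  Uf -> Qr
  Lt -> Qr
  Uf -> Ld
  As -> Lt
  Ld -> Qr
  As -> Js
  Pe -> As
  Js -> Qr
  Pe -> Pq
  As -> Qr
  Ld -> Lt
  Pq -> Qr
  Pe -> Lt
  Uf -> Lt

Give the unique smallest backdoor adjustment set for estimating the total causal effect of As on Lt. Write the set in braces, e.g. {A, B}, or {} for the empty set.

Variables eligible for adjustment (non-descendants of As, excluding As and Lt): {Ld, Pe, Pq, Uf}.
Backdoor paths from As to Lt:
  P1: As <- Pe -> Lt
  P2: As <- Pe -> Pq -> Qr <- Uf -> Ld -> Lt
  P3: As <- Pe -> Pq -> Qr <- Uf -> Lt
  P4: As <- Pe -> Pq -> Qr <- Ld <- Uf -> Lt
  P5: As <- Pe -> Pq -> Qr <- Ld -> Lt
  P6: As <- Pe -> Pq -> Qr <- Lt
The empty set is not sufficient: P1 (As <- Pe -> Lt) has no collider blocking it and no conditioned non-collider, so it is open.
Try {Pe}:
  P1: blocked at fork node Pe ∈ conditioning set.
  P2: blocked at fork node Pe ∈ conditioning set.
  P3: blocked at fork node Pe ∈ conditioning set.
  P4: blocked at fork node Pe ∈ conditioning set.
  P5: blocked at fork node Pe ∈ conditioning set.
  P6: blocked at fork node Pe ∈ conditioning set.
{Pe} contains no descendant of As and blocks every backdoor path.
No other singleton works — e.g. {Uf} leaves P1 open — so {Pe} is the unique smallest valid adjustment set.

{Pe}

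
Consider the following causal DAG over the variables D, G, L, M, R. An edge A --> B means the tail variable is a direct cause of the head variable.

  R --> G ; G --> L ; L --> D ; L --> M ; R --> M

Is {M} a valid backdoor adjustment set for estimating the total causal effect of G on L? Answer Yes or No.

No

Backdoor paths from G to L (paths whose first edge points into G):
  P1: G <- R -> M <- L
Condition 1 (no descendant of G in the set): FAILS — M is a descendant of G.
Condition 2 (every backdoor path blocked by {M}):
  P1: open — collider(s) M are conditioned on (or have a conditioned descendant) and no non-collider on the path is in the set.
{M} does not satisfy the backdoor criterion.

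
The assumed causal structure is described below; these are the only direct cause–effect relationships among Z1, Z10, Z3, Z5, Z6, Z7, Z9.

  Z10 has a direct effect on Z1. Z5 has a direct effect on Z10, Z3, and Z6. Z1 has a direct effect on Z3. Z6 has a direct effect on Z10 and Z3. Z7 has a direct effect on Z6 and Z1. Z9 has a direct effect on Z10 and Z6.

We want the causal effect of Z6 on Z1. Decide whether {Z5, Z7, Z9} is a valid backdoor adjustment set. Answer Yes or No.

Backdoor paths from Z6 to Z1 (paths whose first edge points into Z6):
  P1: Z6 <- Z7 -> Z1
  P2: Z6 <- Z5 -> Z10 -> Z1
  P3: Z6 <- Z5 -> Z3 <- Z1
  P4: Z6 <- Z9 -> Z10 <- Z5 -> Z3 <- Z1
  P5: Z6 <- Z9 -> Z10 -> Z1
Condition 1 (no descendant of Z6 in the set): holds — descendants of Z6 are {Z1, Z10, Z3}; none are in {Z5, Z7, Z9}.
Condition 2 (every backdoor path blocked by {Z5, Z7, Z9}):
  P1: blocked at fork node Z7 ∈ conditioning set.
  P2: blocked at fork node Z5 ∈ conditioning set.
  P3: blocked at fork node Z5 ∈ conditioning set.
  P4: blocked at fork node Z9 ∈ conditioning set.
  P5: blocked at fork node Z9 ∈ conditioning set.
{Z5, Z7, Z9} satisfies the backdoor criterion.

Yes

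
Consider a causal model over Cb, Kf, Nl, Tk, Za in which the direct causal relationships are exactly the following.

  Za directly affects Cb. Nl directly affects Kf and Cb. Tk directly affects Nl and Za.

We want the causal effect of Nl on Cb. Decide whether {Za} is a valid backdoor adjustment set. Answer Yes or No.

Yes

Backdoor paths from Nl to Cb (paths whose first edge points into Nl):
  P1: Nl <- Tk -> Za -> Cb
Condition 1 (no descendant of Nl in the set): holds — descendants of Nl are {Cb, Kf}; none are in {Za}.
Condition 2 (every backdoor path blocked by {Za}):
  P1: blocked at chain node Za ∈ conditioning set.
{Za} satisfies the backdoor criterion.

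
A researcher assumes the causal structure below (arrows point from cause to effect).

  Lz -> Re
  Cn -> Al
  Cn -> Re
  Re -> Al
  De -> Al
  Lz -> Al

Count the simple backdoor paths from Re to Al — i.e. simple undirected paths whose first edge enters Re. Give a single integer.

A backdoor path from Re to Al is any simple undirected path whose first edge points into Re (i.e. leaves Re via a parent).
Parents of Re: {Cn, Lz}.
Enumerating:
  P1: Re <- Lz -> Al
  P2: Re <- Cn -> Al
That exhausts the simple backdoor paths. Count: 2.

2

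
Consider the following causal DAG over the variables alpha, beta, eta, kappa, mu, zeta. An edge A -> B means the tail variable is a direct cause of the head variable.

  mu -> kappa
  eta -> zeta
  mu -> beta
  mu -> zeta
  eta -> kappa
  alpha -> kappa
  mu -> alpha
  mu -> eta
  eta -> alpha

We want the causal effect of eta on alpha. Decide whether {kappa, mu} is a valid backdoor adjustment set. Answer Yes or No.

Backdoor paths from eta to alpha (paths whose first edge points into eta):
  P1: eta <- mu -> alpha
  P2: eta <- mu -> kappa <- alpha
Condition 1 (no descendant of eta in the set): FAILS — kappa is a descendant of eta.
Condition 2 (every backdoor path blocked by {kappa, mu}):
  P1: blocked at fork node mu ∈ conditioning set.
  P2: blocked at fork node mu ∈ conditioning set.
{kappa, mu} does not satisfy the backdoor criterion.

No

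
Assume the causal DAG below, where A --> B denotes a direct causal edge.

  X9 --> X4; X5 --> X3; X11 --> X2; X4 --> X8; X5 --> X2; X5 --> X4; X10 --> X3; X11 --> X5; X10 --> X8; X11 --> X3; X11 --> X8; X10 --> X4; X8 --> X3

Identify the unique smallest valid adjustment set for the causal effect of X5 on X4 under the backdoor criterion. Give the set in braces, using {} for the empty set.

{}

Variables eligible for adjustment (non-descendants of X5, excluding X5 and X4): {X10, X11, X9}.
Backdoor paths from X5 to X4:
  P1: X5 <- X11 -> X8 <- X10 -> X4
  P2: X5 <- X11 -> X8 <- X4
  P3: X5 <- X11 -> X8 -> X3 <- X10 -> X4
  P4: X5 <- X11 -> X3 <- X10 -> X4
  P5: X5 <- X11 -> X3 <- X10 -> X8 <- X4
  P6: X5 <- X11 -> X3 <- X8 <- X10 -> X4
  P7: X5 <- X11 -> X3 <- X8 <- X4
Each backdoor path contains an unconditioned collider, so every path is already blocked with the empty conditioning set:
  P1: blocked at collider X8 (neither it nor any descendant is in the conditioning set).
  P2: blocked at collider X8 (neither it nor any descendant is in the conditioning set).
  P3: blocked at collider X3 (neither it nor any descendant is in the conditioning set).
  P4: blocked at collider X3 (neither it nor any descendant is in the conditioning set).
  P5: blocked at collider X3 (neither it nor any descendant is in the conditioning set).
  P6: blocked at collider X3 (neither it nor any descendant is in the conditioning set).
  P7: blocked at collider X3 (neither it nor any descendant is in the conditioning set).
The empty set is therefore the unique smallest valid set.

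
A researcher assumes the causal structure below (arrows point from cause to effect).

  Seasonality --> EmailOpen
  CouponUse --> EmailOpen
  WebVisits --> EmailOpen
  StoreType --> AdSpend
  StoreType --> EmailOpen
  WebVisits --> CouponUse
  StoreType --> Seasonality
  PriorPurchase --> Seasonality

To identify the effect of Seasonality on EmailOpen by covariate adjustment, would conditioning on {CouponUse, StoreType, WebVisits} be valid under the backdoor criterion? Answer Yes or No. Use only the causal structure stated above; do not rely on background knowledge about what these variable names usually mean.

Yes

Backdoor paths from Seasonality to EmailOpen (paths whose first edge points into Seasonality):
  P1: Seasonality <- StoreType -> EmailOpen
Condition 1 (no descendant of Seasonality in the set): holds — descendants of Seasonality are {EmailOpen}; none are in {CouponUse, StoreType, WebVisits}.
Condition 2 (every backdoor path blocked by {CouponUse, StoreType, WebVisits}):
  P1: blocked at fork node StoreType ∈ conditioning set.
{CouponUse, StoreType, WebVisits} satisfies the backdoor criterion.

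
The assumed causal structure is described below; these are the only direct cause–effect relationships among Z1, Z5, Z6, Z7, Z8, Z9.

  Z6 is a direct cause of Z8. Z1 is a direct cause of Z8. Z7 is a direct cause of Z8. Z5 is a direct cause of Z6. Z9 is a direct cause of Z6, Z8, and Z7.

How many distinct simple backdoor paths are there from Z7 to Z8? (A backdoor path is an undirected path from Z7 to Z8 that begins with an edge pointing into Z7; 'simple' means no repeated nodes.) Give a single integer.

A backdoor path from Z7 to Z8 is any simple undirected path whose first edge points into Z7 (i.e. leaves Z7 via a parent).
Parents of Z7: {Z9}.
Enumerating:
  P1: Z7 <- Z9 -> Z6 -> Z8
  P2: Z7 <- Z9 -> Z8
That exhausts the simple backdoor paths. Count: 2.

2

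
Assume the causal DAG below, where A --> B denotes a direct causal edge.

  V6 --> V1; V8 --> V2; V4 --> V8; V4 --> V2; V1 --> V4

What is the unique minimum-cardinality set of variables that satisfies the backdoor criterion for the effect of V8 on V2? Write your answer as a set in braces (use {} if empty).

Variables eligible for adjustment (non-descendants of V8, excluding V8 and V2): {V1, V4, V6}.
Backdoor paths from V8 to V2:
  P1: V8 <- V4 -> V2
The empty set is not sufficient: P1 (V8 <- V4 -> V2) has no collider blocking it and no conditioned non-collider, so it is open.
Try {V4}:
  P1: blocked at fork node V4 ∈ conditioning set.
{V4} contains no descendant of V8 and blocks every backdoor path.
No other singleton works — e.g. {V6} leaves P1 open — so {V4} is the unique smallest valid adjustment set.

{V4}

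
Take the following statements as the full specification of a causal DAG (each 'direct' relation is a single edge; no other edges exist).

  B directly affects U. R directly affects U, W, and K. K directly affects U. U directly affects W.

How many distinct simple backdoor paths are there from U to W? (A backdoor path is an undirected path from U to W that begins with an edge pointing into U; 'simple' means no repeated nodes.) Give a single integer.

2

A backdoor path from U to W is any simple undirected path whose first edge points into U (i.e. leaves U via a parent).
Parents of U: {B, K, R}.
Enumerating:
  P1: U <- R -> W
  P2: U <- K <- R -> W
That exhausts the simple backdoor paths. Count: 2.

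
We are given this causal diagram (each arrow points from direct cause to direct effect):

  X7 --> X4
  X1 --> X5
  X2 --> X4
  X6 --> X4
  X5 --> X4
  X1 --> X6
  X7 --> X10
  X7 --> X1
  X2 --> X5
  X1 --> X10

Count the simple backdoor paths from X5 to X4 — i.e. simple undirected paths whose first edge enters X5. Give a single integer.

4

A backdoor path from X5 to X4 is any simple undirected path whose first edge points into X5 (i.e. leaves X5 via a parent).
Parents of X5: {X1, X2}.
Enumerating:
  P1: X5 <- X1 <- X7 -> X4
  P2: X5 <- X1 -> X10 <- X7 -> X4
  P3: X5 <- X1 -> X6 -> X4
  P4: X5 <- X2 -> X4
That exhausts the simple backdoor paths. Count: 4.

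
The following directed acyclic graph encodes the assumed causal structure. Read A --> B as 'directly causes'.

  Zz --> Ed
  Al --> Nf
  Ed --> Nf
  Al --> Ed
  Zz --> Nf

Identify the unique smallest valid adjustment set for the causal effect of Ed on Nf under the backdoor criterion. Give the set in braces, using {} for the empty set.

Variables eligible for adjustment (non-descendants of Ed, excluding Ed and Nf): {Al, Zz}.
Backdoor paths from Ed to Nf:
  P1: Ed <- Al -> Nf
  P2: Ed <- Zz -> Nf
The empty set is not sufficient: P1 (Ed <- Al -> Nf) has no collider blocking it and no conditioned non-collider, so it is open.
Try {Al, Zz}:
  P1: blocked at fork node Al ∈ conditioning set.
  P2: blocked at fork node Zz ∈ conditioning set.
{Al, Zz} contains no descendant of Ed and blocks every backdoor path.
Every element of {Al, Zz} is needed (dropping Al leaves P1 open; dropping Zz leaves P2 open), so no proper subset is valid.
Among all size-2 subsets of the eligible variables, only {Al, Zz} blocks every backdoor path, so it is the unique smallest valid adjustment set.

{Al, Zz}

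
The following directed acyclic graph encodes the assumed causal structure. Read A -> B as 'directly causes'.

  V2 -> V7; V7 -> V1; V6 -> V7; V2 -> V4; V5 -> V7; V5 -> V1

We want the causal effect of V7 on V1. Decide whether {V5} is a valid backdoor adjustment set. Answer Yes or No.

Backdoor paths from V7 to V1 (paths whose first edge points into V7):
  P1: V7 <- V5 -> V1
Condition 1 (no descendant of V7 in the set): holds — descendants of V7 are {V1}; none are in {V5}.
Condition 2 (every backdoor path blocked by {V5}):
  P1: blocked at fork node V5 ∈ conditioning set.
{V5} satisfies the backdoor criterion.

Yes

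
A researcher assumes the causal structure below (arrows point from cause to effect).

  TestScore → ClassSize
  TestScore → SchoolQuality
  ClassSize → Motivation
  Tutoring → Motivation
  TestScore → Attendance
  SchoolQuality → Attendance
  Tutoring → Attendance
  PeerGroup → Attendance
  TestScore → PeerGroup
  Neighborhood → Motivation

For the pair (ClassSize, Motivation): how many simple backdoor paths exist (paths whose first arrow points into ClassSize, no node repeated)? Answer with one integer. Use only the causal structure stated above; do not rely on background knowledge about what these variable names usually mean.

A backdoor path from ClassSize to Motivation is any simple undirected path whose first edge points into ClassSize (i.e. leaves ClassSize via a parent).
Parents of ClassSize: {TestScore}.
Enumerating:
  P1: ClassSize <- TestScore -> PeerGroup -> Attendance <- Tutoring -> Motivation
  P2: ClassSize <- TestScore -> SchoolQuality -> Attendance <- Tutoring -> Motivation
  P3: ClassSize <- TestScore -> Attendance <- Tutoring -> Motivation
That exhausts the simple backdoor paths. Count: 3.

3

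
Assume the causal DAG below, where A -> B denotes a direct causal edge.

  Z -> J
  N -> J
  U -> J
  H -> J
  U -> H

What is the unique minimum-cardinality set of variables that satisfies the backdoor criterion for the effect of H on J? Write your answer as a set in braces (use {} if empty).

Variables eligible for adjustment (non-descendants of H, excluding H and J): {N, U, Z}.
Backdoor paths from H to J:
  P1: H <- U -> J
The empty set is not sufficient: P1 (H <- U -> J) has no collider blocking it and no conditioned non-collider, so it is open.
Try {U}:
  P1: blocked at fork node U ∈ conditioning set.
{U} contains no descendant of H and blocks every backdoor path.
No other singleton works — e.g. {N} leaves P1 open — so {U} is the unique smallest valid adjustment set.

{U}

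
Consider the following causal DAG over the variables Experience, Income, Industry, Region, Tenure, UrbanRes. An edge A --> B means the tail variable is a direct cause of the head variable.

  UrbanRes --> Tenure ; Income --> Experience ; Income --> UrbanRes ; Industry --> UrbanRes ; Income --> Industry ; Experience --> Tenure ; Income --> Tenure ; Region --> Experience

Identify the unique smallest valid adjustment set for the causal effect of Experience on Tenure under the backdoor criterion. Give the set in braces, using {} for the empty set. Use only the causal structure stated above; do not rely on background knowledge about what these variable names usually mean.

Variables eligible for adjustment (non-descendants of Experience, excluding Experience and Tenure): {Income, Industry, Region, UrbanRes}.
Backdoor paths from Experience to Tenure:
  P1: Experience <- Income -> Industry -> UrbanRes -> Tenure
  P2: Experience <- Income -> UrbanRes -> Tenure
  P3: Experience <- Income -> Tenure
The empty set is not sufficient: P1 (Experience <- Income -> Industry -> UrbanRes -> Tenure) has no collider blocking it and no conditioned non-collider, so it is open.
Try {Income}:
  P1: blocked at fork node Income ∈ conditioning set.
  P2: blocked at fork node Income ∈ conditioning set.
  P3: blocked at fork node Income ∈ conditioning set.
{Income} contains no descendant of Experience and blocks every backdoor path.
No other singleton works — e.g. {Industry} leaves P2 open — so {Income} is the unique smallest valid adjustment set.

{Income}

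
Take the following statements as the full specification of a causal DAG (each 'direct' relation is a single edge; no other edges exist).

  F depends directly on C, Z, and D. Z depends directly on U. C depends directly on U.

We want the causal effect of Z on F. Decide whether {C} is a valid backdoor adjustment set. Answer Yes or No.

Yes

Backdoor paths from Z to F (paths whose first edge points into Z):
  P1: Z <- U -> C -> F
Condition 1 (no descendant of Z in the set): holds — descendants of Z are {F}; none are in {C}.
Condition 2 (every backdoor path blocked by {C}):
  P1: blocked at chain node C ∈ conditioning set.
{C} satisfies the backdoor criterion.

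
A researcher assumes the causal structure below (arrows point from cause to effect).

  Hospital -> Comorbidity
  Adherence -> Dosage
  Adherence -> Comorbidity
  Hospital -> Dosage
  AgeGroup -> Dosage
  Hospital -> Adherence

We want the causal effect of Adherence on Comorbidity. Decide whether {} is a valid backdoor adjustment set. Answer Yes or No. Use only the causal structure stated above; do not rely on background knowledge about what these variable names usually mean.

Backdoor paths from Adherence to Comorbidity (paths whose first edge points into Adherence):
  P1: Adherence <- Hospital -> Comorbidity
Condition 1 (no descendant of Adherence in the set): holds — descendants of Adherence are {Comorbidity, Dosage}; none are in {}.
Condition 2 (every backdoor path blocked by {}):
  P1: open — no interior node is in the conditioning set.
{} does not satisfy the backdoor criterion.

No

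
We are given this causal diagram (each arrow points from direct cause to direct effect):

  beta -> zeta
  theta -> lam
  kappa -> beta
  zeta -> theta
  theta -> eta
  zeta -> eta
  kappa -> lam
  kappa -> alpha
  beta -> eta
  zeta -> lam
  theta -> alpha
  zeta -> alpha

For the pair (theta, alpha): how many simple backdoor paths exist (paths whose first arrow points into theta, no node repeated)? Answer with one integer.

A backdoor path from theta to alpha is any simple undirected path whose first edge points into theta (i.e. leaves theta via a parent).
Parents of theta: {zeta}.
Enumerating:
  P1: theta <- zeta <- beta <- kappa -> alpha
  P2: theta <- zeta -> lam <- kappa -> alpha
  P3: theta <- zeta -> alpha
  P4: theta <- zeta -> eta <- beta <- kappa -> alpha
That exhausts the simple backdoor paths. Count: 4.

4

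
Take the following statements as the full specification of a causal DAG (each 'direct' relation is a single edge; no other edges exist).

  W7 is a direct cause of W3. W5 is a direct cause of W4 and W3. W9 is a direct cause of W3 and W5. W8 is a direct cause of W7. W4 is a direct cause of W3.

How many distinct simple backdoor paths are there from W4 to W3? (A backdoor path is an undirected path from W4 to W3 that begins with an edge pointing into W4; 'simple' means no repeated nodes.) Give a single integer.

A backdoor path from W4 to W3 is any simple undirected path whose first edge points into W4 (i.e. leaves W4 via a parent).
Parents of W4: {W5}.
Enumerating:
  P1: W4 <- W5 <- W9 -> W3
  P2: W4 <- W5 -> W3
That exhausts the simple backdoor paths. Count: 2.

2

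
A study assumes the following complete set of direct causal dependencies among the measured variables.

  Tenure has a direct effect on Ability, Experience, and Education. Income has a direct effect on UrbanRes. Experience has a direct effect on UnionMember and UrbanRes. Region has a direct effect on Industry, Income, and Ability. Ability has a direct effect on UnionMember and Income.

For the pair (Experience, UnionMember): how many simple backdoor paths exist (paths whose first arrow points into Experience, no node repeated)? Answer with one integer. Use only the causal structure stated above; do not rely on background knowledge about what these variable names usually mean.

1

A backdoor path from Experience to UnionMember is any simple undirected path whose first edge points into Experience (i.e. leaves Experience via a parent).
Parents of Experience: {Tenure}.
Enumerating:
  P1: Experience <- Tenure -> Ability -> UnionMember
That exhausts the simple backdoor paths. Count: 1.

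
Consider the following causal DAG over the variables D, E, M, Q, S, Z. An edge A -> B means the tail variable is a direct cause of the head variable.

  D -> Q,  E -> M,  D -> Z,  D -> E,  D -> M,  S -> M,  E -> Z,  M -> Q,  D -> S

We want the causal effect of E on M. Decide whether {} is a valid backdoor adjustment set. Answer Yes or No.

No

Backdoor paths from E to M (paths whose first edge points into E):
  P1: E <- D -> S -> M
  P2: E <- D -> M
  P3: E <- D -> Q <- M
Condition 1 (no descendant of E in the set): holds — descendants of E are {M, Q, Z}; none are in {}.
Condition 2 (every backdoor path blocked by {}):
  P1: open — no interior node is in the conditioning set.
  P2: open — no interior node is in the conditioning set.
  P3: blocked at collider Q (neither it nor any descendant is in the conditioning set).
{} does not satisfy the backdoor criterion.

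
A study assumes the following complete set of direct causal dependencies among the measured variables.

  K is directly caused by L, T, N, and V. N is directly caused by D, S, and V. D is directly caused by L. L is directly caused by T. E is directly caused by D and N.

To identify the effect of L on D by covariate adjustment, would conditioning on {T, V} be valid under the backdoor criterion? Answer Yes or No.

Backdoor paths from L to D (paths whose first edge points into L):
  P1: L <- T -> K <- V -> N <- D
  P2: L <- T -> K <- V -> N -> E <- D
  P3: L <- T -> K <- N <- D
  P4: L <- T -> K <- N -> E <- D
Condition 1 (no descendant of L in the set): holds — descendants of L are {D, E, K, N}; none are in {T, V}.
Condition 2 (every backdoor path blocked by {T, V}):
  P1: blocked at fork node T ∈ conditioning set.
  P2: blocked at fork node T ∈ conditioning set.
  P3: blocked at fork node T ∈ conditioning set.
  P4: blocked at fork node T ∈ conditioning set.
{T, V} satisfies the backdoor criterion.

Yes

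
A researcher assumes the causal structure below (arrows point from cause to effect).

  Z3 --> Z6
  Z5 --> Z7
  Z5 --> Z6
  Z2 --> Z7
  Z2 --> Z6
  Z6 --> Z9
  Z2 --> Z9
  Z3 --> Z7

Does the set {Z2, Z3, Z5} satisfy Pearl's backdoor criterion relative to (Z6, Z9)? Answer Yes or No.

Yes

Backdoor paths from Z6 to Z9 (paths whose first edge points into Z6):
  P1: Z6 <- Z2 -> Z9
  P2: Z6 <- Z3 -> Z7 <- Z2 -> Z9
  P3: Z6 <- Z5 -> Z7 <- Z2 -> Z9
Condition 1 (no descendant of Z6 in the set): holds — descendants of Z6 are {Z9}; none are in {Z2, Z3, Z5}.
Condition 2 (every backdoor path blocked by {Z2, Z3, Z5}):
  P1: blocked at fork node Z2 ∈ conditioning set.
  P2: blocked at fork node Z3 ∈ conditioning set.
  P3: blocked at fork node Z5 ∈ conditioning set.
{Z2, Z3, Z5} satisfies the backdoor criterion.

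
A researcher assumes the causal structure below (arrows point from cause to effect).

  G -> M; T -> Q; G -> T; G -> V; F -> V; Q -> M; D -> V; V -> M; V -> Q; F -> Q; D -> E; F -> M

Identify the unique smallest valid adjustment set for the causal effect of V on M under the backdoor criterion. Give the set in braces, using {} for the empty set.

{F, G}

Variables eligible for adjustment (non-descendants of V, excluding V and M): {D, E, F, G, T}.
Backdoor paths from V to M:
  P1: V <- G -> T -> Q <- F -> M
  P2: V <- G -> T -> Q -> M
  P3: V <- G -> M
  P4: V <- F -> Q <- T <- G -> M
  P5: V <- F -> Q -> M
  P6: V <- F -> M
The empty set is not sufficient: P2 (V <- G -> T -> Q -> M) has no collider blocking it and no conditioned non-collider, so it is open.
Try {F, G}:
  P1: blocked at fork node G ∈ conditioning set.
  P2: blocked at fork node G ∈ conditioning set.
  P3: blocked at fork node G ∈ conditioning set.
  P4: blocked at fork node F ∈ conditioning set.
  P5: blocked at fork node F ∈ conditioning set.
  P6: blocked at fork node F ∈ conditioning set.
{F, G} contains no descendant of V and blocks every backdoor path.
Every element of {F, G} is needed (dropping F leaves P5 open; dropping G leaves P2 open), so no proper subset is valid.
Among all size-2 subsets of the eligible variables, only {F, G} blocks every backdoor path, so it is the unique smallest valid adjustment set.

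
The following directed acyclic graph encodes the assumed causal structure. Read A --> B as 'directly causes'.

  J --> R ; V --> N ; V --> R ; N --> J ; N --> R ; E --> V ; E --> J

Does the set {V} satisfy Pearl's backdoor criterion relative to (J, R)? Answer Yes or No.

Backdoor paths from J to R (paths whose first edge points into J):
  P1: J <- E -> V -> N -> R
  P2: J <- E -> V -> R
  P3: J <- N <- V -> R
  P4: J <- N -> R
Condition 1 (no descendant of J in the set): holds — descendants of J are {R}; none are in {V}.
Condition 2 (every backdoor path blocked by {V}):
  P1: blocked at chain node V ∈ conditioning set.
  P2: blocked at chain node V ∈ conditioning set.
  P3: blocked at fork node V ∈ conditioning set.
  P4: open — no interior node is in the conditioning set.
{V} does not satisfy the backdoor criterion.

No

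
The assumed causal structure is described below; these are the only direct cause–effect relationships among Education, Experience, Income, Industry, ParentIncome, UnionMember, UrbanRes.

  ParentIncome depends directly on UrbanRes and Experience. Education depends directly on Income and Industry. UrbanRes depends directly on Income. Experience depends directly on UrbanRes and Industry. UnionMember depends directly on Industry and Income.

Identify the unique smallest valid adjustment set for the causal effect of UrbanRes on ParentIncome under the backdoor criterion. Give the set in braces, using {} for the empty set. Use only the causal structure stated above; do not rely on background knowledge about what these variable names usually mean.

Variables eligible for adjustment (non-descendants of UrbanRes, excluding UrbanRes and ParentIncome): {Education, Income, Industry, UnionMember}.
Backdoor paths from UrbanRes to ParentIncome:
  P1: UrbanRes <- Income -> Education <- Industry -> Experience -> ParentIncome
  P2: UrbanRes <- Income -> UnionMember <- Industry -> Experience -> ParentIncome
Each backdoor path contains an unconditioned collider, so every path is already blocked with the empty conditioning set:
  P1: blocked at collider Education (neither it nor any descendant is in the conditioning set).
  P2: blocked at collider UnionMember (neither it nor any descendant is in the conditioning set).
The empty set is therefore the unique smallest valid set.

{}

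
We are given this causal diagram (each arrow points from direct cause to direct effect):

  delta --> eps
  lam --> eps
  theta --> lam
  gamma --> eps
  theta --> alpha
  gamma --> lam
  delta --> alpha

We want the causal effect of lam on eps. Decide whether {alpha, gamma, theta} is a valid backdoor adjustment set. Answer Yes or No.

Yes

Backdoor paths from lam to eps (paths whose first edge points into lam):
  P1: lam <- gamma -> eps
  P2: lam <- theta -> alpha <- delta -> eps
Condition 1 (no descendant of lam in the set): holds — descendants of lam are {eps}; none are in {alpha, gamma, theta}.
Condition 2 (every backdoor path blocked by {alpha, gamma, theta}):
  P1: blocked at fork node gamma ∈ conditioning set.
  P2: blocked at fork node theta ∈ conditioning set.
{alpha, gamma, theta} satisfies the backdoor criterion.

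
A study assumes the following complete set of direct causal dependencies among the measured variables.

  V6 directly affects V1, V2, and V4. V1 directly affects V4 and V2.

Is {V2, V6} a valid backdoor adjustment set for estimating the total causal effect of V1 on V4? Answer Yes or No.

No

Backdoor paths from V1 to V4 (paths whose first edge points into V1):
  P1: V1 <- V6 -> V4
Condition 1 (no descendant of V1 in the set): FAILS — V2 is a descendant of V1.
Condition 2 (every backdoor path blocked by {V2, V6}):
  P1: blocked at fork node V6 ∈ conditioning set.
{V2, V6} does not satisfy the backdoor criterion.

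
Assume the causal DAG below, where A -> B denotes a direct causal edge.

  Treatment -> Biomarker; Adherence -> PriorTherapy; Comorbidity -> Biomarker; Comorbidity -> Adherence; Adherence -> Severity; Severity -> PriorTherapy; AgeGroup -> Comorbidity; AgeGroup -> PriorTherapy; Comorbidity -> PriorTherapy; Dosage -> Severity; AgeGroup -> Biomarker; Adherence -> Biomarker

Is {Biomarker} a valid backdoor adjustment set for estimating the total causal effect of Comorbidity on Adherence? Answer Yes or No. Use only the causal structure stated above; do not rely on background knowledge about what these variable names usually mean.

No

Backdoor paths from Comorbidity to Adherence (paths whose first edge points into Comorbidity):
  P1: Comorbidity <- AgeGroup -> Biomarker <- Adherence
  P2: Comorbidity <- AgeGroup -> PriorTherapy <- Adherence
  P3: Comorbidity <- AgeGroup -> PriorTherapy <- Severity <- Adherence
Condition 1 (no descendant of Comorbidity in the set): FAILS — Biomarker is a descendant of Comorbidity.
Condition 2 (every backdoor path blocked by {Biomarker}):
  P1: open — collider(s) Biomarker are conditioned on (or have a conditioned descendant) and no non-collider on the path is in the set.
  P2: blocked at collider PriorTherapy (neither it nor any descendant is in the conditioning set).
  P3: blocked at collider PriorTherapy (neither it nor any descendant is in the conditioning set).
{Biomarker} does not satisfy the backdoor criterion.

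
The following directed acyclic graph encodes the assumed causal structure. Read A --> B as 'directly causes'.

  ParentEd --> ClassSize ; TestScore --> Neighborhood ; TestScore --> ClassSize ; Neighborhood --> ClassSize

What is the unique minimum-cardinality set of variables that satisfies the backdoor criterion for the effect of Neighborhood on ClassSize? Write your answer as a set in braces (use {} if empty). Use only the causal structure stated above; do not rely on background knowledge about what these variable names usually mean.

{TestScore}

Variables eligible for adjustment (non-descendants of Neighborhood, excluding Neighborhood and ClassSize): {ParentEd, TestScore}.
Backdoor paths from Neighborhood to ClassSize:
  P1: Neighborhood <- TestScore -> ClassSize
The empty set is not sufficient: P1 (Neighborhood <- TestScore -> ClassSize) has no collider blocking it and no conditioned non-collider, so it is open.
Try {TestScore}:
  P1: blocked at fork node TestScore ∈ conditioning set.
{TestScore} contains no descendant of Neighborhood and blocks every backdoor path.
No other singleton works — e.g. {ParentEd} leaves P1 open — so {TestScore} is the unique smallest valid adjustment set.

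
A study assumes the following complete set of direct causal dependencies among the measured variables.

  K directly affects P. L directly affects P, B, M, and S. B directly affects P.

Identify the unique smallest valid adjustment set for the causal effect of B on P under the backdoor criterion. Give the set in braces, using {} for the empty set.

{L}

Variables eligible for adjustment (non-descendants of B, excluding B and P): {K, L, M, S}.
Backdoor paths from B to P:
  P1: B <- L -> P
The empty set is not sufficient: P1 (B <- L -> P) has no collider blocking it and no conditioned non-collider, so it is open.
Try {L}:
  P1: blocked at fork node L ∈ conditioning set.
{L} contains no descendant of B and blocks every backdoor path.
No other singleton works — e.g. {K} leaves P1 open — so {L} is the unique smallest valid adjustment set.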